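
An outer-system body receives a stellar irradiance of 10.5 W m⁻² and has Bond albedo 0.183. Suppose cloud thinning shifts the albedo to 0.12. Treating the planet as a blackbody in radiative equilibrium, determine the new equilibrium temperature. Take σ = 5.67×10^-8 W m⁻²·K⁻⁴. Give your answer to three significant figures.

79.9 kelvin

New equilibrium: T₂ = [(1−0.12)·10.50/(4σ)]^(1/4) = 79.89 K.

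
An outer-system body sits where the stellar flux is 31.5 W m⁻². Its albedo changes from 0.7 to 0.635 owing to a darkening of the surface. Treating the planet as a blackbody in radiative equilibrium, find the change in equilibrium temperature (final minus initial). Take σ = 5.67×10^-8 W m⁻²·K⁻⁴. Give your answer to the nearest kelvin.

4 kelvin

Before: T₁ = [31.50·0.3/(4σ)]^(1/4) = 80.34 K.
Final:   T₂ = [S(1−0.635)/(4σ)]^(1/4) = 84.38 K.
Change: 84.38 − 80.34 = 4.037 K.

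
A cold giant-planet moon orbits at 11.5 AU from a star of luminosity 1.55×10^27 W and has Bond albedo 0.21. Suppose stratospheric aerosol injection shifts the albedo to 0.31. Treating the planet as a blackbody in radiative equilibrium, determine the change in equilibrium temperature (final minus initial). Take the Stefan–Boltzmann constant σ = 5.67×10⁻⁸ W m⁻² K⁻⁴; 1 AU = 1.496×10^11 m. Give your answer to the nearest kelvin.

-4 K

d = 11.5 × 1.496×10^11 m = 1.720×10^12 m.
Flux at the orbit: S = L/(4πd²) = 1.55×10^27/(4π·(1.72×10^12)²) = 41.67 W m⁻².
With α = 0.21, T₁ = 109.8 K.
After:  T₂ = [41.67·0.69/(4σ)]^(1/4) = 106.1 K.
Change: 106.1 − 109.8 = -3.652 K.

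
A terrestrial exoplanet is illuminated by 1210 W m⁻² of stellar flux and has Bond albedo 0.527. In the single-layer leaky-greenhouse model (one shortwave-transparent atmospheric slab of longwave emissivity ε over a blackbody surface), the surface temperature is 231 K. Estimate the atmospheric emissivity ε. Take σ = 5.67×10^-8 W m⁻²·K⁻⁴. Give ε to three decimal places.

0.228

Effective temperature: T_e = [S(1−α)/(4σ)]^(1/4) = 224.1 K.
T_s⁴ = T_e⁴·2/(2−ε) → ε = 2 − 2(T_e/T_s)⁴ = 2 − 2·(224.1/231)⁴ = 0.2275.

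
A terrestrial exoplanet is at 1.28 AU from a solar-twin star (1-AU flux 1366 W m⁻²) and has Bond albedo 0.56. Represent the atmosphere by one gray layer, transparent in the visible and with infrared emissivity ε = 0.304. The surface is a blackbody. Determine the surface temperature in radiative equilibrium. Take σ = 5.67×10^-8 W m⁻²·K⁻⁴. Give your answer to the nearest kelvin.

Irradiance scales as 1/d², so S = 1366 W m⁻² × (1/1.28)² = 833.7 W m⁻².
At the top of the atmosphere, σT_e⁴ = S(1−α)/4 = 91.71 W m⁻², giving T_e = 200.5 K.
For a single slab of emissivity ε, T_s⁴ = 2T_e⁴/(2−ε); thus T_s = 200.5·(1.179)^(1/4) = 209.0 K.

209 K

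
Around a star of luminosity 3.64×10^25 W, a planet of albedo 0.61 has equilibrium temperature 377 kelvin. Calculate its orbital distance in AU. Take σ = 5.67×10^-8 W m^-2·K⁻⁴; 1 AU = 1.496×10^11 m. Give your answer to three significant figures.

Required flux: S = 4σT⁴/(1−α) = 11750 W m^-2.
S = L/(4πd²) → d = √(L/4πS) = √(3.64×10^25/(4π·11750)) = 1.570×10^10 m = 0.1050 AU.

0.105 AU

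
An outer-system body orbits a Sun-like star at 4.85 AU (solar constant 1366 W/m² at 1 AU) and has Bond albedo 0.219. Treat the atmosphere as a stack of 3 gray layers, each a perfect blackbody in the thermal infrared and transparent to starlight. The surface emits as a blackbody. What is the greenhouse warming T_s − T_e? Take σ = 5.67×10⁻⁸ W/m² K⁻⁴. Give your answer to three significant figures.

49.3 K

By the inverse-square law, S = 1366/4.85² = 58.07 W/m².
OLR = S(1−α)/4 = 11.34 W/m²; the top layer radiates at T_e = 118.9 K.
T_s = (N+1)^(1/4)·T_e = 168.2 K.
So the greenhouse effect raises the surface by 168.2 − 118.9 = 49.26 K.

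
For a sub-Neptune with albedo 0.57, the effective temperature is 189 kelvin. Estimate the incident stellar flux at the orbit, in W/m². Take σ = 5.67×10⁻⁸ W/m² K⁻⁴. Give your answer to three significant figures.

Invert the energy balance for S: S = 4σT⁴/(1−α).
The emitted flux is σT⁴ = 72.35 W/m².
S = 4·72.35/0.43 = 673.0 W/m².

673 W/m²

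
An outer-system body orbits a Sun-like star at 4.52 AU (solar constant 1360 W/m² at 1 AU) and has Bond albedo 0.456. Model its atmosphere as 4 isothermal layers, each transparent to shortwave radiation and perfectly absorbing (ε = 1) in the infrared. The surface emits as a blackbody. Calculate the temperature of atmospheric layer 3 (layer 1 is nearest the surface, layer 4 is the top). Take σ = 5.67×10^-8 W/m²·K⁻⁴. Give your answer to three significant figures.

134 kelvin

Irradiance scales as 1/d², so S = 1360 W/m² × (1/4.52)² = 66.57 W/m².
The effective emission temperature is T_e = [S(1−α)/(4σ)]^¼ = 112.4 K.
The net upward flux σT_e⁴ is constant between every pair of levels, so T_k⁴ = (N+1−k)T_e⁴.
T_3 = (2)^(1/4)·112.4 = 133.7 K.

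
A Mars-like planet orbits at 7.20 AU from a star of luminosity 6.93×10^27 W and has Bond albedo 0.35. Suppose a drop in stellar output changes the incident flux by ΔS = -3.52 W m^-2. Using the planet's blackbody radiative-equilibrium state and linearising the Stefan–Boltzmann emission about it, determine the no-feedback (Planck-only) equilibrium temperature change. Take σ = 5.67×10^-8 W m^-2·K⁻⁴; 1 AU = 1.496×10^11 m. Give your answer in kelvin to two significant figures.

-0.36 K

d = 7.20 × 1.496×10^11 m = 1.077×10^12 m.
Spreading L over a sphere of radius d: S = 6.93×10^27/(4π·1.08×10^12²) = 475.3 W m^-2.
The baseline emission temperature is T_e = 192.1 K.
Only a fraction (1−α) is absorbed and it's spread over 4πR², so ΔF = (1−α)ΔS/4 = -0.5720 W m^-2.
Linearising σT⁴ gives d(σT⁴)/dT = 4σT_e³ = 1.608 W m^-2 per K.
So ΔT₀ = -0.5720/1.608 = -0.356 K.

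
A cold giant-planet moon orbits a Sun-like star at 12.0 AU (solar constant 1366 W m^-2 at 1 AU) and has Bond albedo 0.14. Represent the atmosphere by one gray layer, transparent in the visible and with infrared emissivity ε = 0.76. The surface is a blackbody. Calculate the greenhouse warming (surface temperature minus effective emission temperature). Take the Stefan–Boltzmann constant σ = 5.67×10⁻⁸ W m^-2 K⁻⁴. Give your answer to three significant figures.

Flux at the orbit: S = 1366/(12.0)² = 9.486 W m^-2.
At the top of the atmosphere, σT_e⁴ = S(1−α)/4 = 2.040 W m^-2, giving T_e = 77.44 K.
Surface balance with a leaky layer gives σT_s⁴ = σT_e⁴·2/(2−ε), so T_s = T_e·[2/(2−0.76)]^(1/4) = 87.27 K.
The atmosphere warms the surface by 9.831 K.

9.83 K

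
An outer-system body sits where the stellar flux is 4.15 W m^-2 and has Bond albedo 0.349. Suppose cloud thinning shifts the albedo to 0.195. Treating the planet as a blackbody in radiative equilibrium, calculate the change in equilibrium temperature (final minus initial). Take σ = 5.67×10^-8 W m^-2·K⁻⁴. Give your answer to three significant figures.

With α = 0.349, T₁ = 58.75 K.
With α = 0.195, T₂ = 61.95 K.
ΔT = T₂ − T₁ = 3.203 K.

3.20 K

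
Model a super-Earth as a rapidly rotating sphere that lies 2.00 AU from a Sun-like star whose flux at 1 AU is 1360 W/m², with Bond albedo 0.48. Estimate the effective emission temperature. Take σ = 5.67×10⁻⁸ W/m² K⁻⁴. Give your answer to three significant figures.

167 kelvin

Flux at the orbit: S = 1360/(2.00)² = 340.0 W/m².
Absorbed flux (global mean): S(1−α)/4 = 340.0·0.52/4 = 44.20 W/m².
In equilibrium σT⁴ equals this, so T = 167.1 K.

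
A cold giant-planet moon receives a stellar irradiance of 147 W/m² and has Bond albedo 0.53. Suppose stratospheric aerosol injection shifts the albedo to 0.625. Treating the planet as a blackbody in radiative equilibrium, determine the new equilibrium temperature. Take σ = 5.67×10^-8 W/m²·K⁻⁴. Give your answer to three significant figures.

New equilibrium: T₂ = [(1−0.625)·147.0/(4σ)]^(1/4) = 124.9 K.

125 K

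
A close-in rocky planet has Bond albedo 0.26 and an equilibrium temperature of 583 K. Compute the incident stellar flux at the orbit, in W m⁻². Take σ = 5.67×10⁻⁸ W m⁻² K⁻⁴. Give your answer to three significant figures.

35400 W m⁻²

From S(1−α)/4 = σT⁴: S = 4σT⁴/(1−α).
σT⁴ = 5.67×10⁻⁸·(583)⁴ = 6550 W m⁻².
S = 4·6550/0.74 = 35410 W m⁻².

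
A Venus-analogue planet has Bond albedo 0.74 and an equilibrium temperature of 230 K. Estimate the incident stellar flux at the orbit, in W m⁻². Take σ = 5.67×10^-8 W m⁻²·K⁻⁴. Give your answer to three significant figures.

2440 W m⁻²

Invert the energy balance for S: S = 4σT⁴/(1−α).
The emitted flux is σT⁴ = 158.7 W m⁻².
So S = 4×158.7/(1−0.74) = 2441 W m⁻².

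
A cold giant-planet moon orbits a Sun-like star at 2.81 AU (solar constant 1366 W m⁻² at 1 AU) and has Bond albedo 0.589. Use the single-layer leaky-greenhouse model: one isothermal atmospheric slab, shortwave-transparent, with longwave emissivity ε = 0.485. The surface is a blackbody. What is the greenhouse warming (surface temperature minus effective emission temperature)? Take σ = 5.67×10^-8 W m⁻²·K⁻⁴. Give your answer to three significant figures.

Flux at the orbit: S = 1366/(2.81)² = 173.0 W m⁻².
At the top of the atmosphere, σT_e⁴ = S(1−α)/4 = 17.78 W m⁻², giving T_e = 133.1 K.
The surface balance (absorbed SW + ε·downward IR = σT_s⁴) with T_a⁴ = T_s⁴/2 reduces to T_s = T_e·[2/(2−ε)]^¼ = 142.6 K.
Greenhouse warming: T_s − T_e = 9.567 K.

9.57 K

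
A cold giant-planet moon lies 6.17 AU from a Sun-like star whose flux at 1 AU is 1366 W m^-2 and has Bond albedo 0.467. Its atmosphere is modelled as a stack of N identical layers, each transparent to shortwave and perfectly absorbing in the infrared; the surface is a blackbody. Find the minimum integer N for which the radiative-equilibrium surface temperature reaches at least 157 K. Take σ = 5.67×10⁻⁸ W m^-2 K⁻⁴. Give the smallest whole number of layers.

Flux at the orbit: S = 1366/(6.17)² = 35.88 W m^-2.
The effective emission temperature is T_e = [S(1−α)/(4σ)]^¼ = 95.83 K.
Since T_s⁴ = (N+1)T_e⁴, we need N ≥ (T_s/T_e)⁴ − 1 = 6.205.
Rounding up, N = 7.

7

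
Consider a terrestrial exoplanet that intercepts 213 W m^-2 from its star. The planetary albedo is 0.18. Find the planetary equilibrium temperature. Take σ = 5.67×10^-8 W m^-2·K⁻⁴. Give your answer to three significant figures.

Absorbed flux (global mean): S(1−α)/4 = 213.0·0.82/4 = 43.67 W m^-2.
Balancing against σT⁴: T = (43.67/5.67×10⁻⁸)^(1/4) = 166.6 K.

167 kelvin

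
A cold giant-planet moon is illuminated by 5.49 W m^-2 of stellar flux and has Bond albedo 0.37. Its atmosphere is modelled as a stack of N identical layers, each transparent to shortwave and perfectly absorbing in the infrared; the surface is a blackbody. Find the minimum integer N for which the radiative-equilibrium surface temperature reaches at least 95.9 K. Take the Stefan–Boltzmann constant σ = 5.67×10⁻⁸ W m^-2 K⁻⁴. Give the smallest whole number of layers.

5

The effective emission temperature is T_e = [S(1−α)/(4σ)]^¼ = 62.49 K.
Need (N+1)T_e⁴ ≥ T_s⁴, i.e. N+1 ≥ (95.9/62.49)⁴ = 5.546.
So N ≥ 4.546; the smallest integer is N = 5.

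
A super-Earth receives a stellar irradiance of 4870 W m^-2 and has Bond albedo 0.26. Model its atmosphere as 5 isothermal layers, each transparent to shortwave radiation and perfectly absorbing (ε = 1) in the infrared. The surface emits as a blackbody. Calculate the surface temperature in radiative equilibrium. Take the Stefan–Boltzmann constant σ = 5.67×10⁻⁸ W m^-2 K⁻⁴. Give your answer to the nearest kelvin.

556 K

The effective emission temperature is T_e = [S(1−α)/(4σ)]^¼ = 355.0 K.
Layer-by-layer balance gives σT_s⁴ = (N+1)σT_e⁴, so T_s = 6^¼·355.0 = 555.7 K.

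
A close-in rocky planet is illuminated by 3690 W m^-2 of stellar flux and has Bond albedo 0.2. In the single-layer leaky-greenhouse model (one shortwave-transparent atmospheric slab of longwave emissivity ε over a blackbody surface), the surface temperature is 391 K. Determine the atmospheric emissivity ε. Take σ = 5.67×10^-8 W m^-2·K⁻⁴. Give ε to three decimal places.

0.886

Effective temperature: T_e = [S(1−α)/(4σ)]^(1/4) = 337.8 K.
Since (2−ε)/2 = (T_e/T_s)⁴ = 0.5569, ε = 0.8862.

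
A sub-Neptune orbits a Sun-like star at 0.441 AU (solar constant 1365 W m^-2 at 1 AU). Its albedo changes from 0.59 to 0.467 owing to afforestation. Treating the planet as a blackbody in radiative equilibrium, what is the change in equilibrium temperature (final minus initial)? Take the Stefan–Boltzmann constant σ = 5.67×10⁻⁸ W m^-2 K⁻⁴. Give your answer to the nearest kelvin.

Irradiance scales as 1/d², so S = 1365 W m^-2 × (1/0.441)² = 7019 W m^-2.
Before: T₁ = [7019·0.41/(4σ)]^(1/4) = 335.6 K.
Final:   T₂ = [S(1−0.467)/(4σ)]^(1/4) = 358.4 K.
ΔT = T₂ − T₁ = 22.75 K.

23 K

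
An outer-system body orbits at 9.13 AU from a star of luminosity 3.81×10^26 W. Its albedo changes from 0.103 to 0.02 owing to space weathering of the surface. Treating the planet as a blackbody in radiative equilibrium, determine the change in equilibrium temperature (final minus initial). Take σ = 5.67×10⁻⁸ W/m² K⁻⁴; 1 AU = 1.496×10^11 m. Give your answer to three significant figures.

2.00 K

Orbital distance: d = 9.13 AU = 1.366×10^12 m.
Spreading L over a sphere of radius d: S = 3.81×10^26/(4π·1.37×10^12²) = 16.25 W/m².
With α = 0.103, T₁ = 89.54 K.
With α = 0.02, T₂ = 91.54 K.
ΔT = T₂ − T₁ = 2.003 K.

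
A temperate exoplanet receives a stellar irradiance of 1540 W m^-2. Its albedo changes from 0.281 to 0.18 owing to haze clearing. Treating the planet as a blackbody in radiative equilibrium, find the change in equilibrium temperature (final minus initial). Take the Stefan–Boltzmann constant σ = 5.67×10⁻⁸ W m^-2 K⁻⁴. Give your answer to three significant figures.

8.83 kelvin

Initial: T₁ = [S(1−0.281)/(4σ)]^(1/4) = 264.3 K.
After:  T₂ = [1540·0.82/(4σ)]^(1/4) = 273.2 K.
Change: 273.2 − 264.3 = 8.830 K.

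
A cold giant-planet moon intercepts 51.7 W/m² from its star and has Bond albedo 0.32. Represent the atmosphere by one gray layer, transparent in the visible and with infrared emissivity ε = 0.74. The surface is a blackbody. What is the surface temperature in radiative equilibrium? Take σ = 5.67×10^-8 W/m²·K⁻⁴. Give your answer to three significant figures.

125 K

At the top of the atmosphere, σT_e⁴ = S(1−α)/4 = 8.789 W/m², giving T_e = 111.6 K.
For a single slab of emissivity ε, T_s⁴ = 2T_e⁴/(2−ε); thus T_s = 111.6·(1.587)^(1/4) = 125.2 K.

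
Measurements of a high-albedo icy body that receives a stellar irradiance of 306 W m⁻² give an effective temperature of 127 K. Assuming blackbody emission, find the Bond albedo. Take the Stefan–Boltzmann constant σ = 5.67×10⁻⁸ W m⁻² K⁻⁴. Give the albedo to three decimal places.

0.807

From σT⁴ = S(1−α)/4 we invert for α: 1−α = 4σT⁴/S.
σT⁴ = 14.75 W m⁻², so 4σT⁴ = 59.00 W m⁻².
Hence α = 1 − 59.00/306.0 = 0.8072.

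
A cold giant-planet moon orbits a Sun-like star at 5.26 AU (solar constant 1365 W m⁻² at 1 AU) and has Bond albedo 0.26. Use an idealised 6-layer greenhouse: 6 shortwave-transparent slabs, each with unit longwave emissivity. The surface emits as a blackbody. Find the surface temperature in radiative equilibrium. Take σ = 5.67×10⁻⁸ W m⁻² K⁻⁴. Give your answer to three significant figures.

183 K

By the inverse-square law, S = 1365/5.26² = 49.34 W m⁻².
Top-of-atmosphere balance: σT_e⁴ = S(1−α)/4 = 9.127 W m⁻² → T_e = 112.6 K.
With N = 6 opaque layers, T_s = (N+1)^(1/4)·T_e = 7^(1/4)·112.6 = 183.2 K.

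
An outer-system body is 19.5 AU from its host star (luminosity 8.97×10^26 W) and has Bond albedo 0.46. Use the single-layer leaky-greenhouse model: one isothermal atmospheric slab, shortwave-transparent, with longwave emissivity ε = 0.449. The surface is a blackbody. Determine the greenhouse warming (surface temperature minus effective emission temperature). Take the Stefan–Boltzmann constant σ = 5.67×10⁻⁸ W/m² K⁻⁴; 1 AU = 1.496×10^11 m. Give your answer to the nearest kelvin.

4 K

Orbital distance: d = 19.5 AU = 2.917×10^12 m.
Flux at the orbit: S = L/(4πd²) = 8.97×10^26/(4π·(2.92×10^12)²) = 8.388 W/m².
The planet radiates to space at T_e = [S(1−α)/(4σ)]^(1/4) = 66.85 K.
For a single slab of emissivity ε, T_s⁴ = 2T_e⁴/(2−ε); thus T_s = 66.85·(1.289)^(1/4) = 71.24 K.
The atmosphere warms the surface by 4.387 K.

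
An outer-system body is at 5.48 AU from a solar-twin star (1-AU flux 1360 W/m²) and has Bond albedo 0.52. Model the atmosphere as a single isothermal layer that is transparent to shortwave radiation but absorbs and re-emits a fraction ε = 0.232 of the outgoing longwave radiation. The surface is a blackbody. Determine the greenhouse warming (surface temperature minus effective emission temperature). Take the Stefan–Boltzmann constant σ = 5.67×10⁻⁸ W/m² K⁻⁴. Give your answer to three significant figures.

3.10 K

By the inverse-square law, S = 1360/5.48² = 45.29 W/m².
Effective emission temperature (TOA balance): σT_e⁴ = S(1−α)/4 = 5.434 W/m² → T_e = 98.95 K.
For a single slab of emissivity ε, T_s⁴ = 2T_e⁴/(2−ε); thus T_s = 98.95·(1.131)^(1/4) = 102.0 K.
The atmosphere warms the surface by 3.097 K.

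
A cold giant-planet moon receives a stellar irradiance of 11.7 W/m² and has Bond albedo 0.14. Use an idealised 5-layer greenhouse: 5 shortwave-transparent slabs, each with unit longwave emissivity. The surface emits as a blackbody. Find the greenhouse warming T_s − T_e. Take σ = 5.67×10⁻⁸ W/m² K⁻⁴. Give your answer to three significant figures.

46.1 K

The effective emission temperature is T_e = [S(1−α)/(4σ)]^¼ = 81.61 K.
Surface: T_s = (6)^¼·T_e = 127.7 K.
So the greenhouse effect raises the surface by 127.7 − 81.61 = 46.12 K.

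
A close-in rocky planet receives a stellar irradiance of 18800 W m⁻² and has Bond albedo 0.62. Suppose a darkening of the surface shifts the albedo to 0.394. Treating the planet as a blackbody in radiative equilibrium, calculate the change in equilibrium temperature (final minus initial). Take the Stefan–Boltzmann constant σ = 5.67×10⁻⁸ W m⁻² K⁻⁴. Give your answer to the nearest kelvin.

52 kelvin

Before: T₁ = [18800·0.38/(4σ)]^(1/4) = 421.3 K.
Final:   T₂ = [S(1−0.394)/(4σ)]^(1/4) = 473.4 K.
ΔT = T₂ − T₁ = 52.14 K.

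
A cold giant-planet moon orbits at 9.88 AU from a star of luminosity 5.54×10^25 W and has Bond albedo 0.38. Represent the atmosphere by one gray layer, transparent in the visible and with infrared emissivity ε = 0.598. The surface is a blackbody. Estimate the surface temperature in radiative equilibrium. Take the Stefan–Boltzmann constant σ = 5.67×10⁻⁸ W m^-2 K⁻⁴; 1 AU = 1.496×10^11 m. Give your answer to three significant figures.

53.0 K

d = 9.88 × 1.496×10^11 m = 1.478×10^12 m.
S = L/(4πd²) = 2.018 W m^-2.
The planet radiates to space at T_e = [S(1−α)/(4σ)]^(1/4) = 48.46 K.
Surface balance with a leaky layer gives σT_s⁴ = σT_e⁴·2/(2−ε), so T_s = T_e·[2/(2−0.598)]^(1/4) = 52.96 K.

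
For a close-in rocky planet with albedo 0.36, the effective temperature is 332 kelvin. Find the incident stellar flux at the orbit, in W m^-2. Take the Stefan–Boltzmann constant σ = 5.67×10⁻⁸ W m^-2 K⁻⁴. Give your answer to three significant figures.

4310 W m^-2

Invert the energy balance for S: S = 4σT⁴/(1−α).
The emitted flux is σT⁴ = 688.9 W m^-2.
So S = 4×688.9/(1−0.36) = 4305 W m^-2.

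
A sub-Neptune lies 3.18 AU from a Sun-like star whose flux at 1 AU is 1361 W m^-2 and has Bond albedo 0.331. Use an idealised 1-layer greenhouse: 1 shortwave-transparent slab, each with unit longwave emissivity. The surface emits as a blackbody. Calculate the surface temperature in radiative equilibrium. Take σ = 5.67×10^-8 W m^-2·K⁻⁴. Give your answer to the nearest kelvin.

168 K

By the inverse-square law, S = 1361/3.18² = 134.6 W m^-2.
The effective emission temperature is T_e = [S(1−α)/(4σ)]^¼ = 141.2 K.
For an N-layer opaque stack, T_s⁴ = (N+1)T_e⁴, hence T_s = (2)^(1/4)×141.2 K = 167.9 K.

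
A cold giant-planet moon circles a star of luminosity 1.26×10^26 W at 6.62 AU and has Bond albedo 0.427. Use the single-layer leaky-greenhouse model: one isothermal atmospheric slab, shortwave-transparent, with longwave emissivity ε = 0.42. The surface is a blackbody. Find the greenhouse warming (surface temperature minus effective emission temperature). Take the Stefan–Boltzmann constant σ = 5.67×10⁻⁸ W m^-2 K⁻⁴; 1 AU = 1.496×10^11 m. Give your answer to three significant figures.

Orbital distance: d = 6.62 AU = 9.904×10^11 m.
Spreading L over a sphere of radius d: S = 1.26×10^26/(4π·9.90×10^11²) = 10.22 W m^-2.
The planet radiates to space at T_e = [S(1−α)/(4σ)]^(1/4) = 71.29 K.
The surface balance (absorbed SW + ε·downward IR = σT_s⁴) with T_a⁴ = T_s⁴/2 reduces to T_s = T_e·[2/(2−ε)]^¼ = 75.62 K.
Greenhouse warming: T_s − T_e = 4.327 K.

4.33 K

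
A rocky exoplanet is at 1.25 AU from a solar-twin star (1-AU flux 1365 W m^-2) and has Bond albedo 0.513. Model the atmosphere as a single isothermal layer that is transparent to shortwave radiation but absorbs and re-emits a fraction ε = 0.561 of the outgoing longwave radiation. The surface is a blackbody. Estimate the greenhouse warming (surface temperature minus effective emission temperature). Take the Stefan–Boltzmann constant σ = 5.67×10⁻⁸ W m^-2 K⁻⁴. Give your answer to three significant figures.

17.9 kelvin

Irradiance scales as 1/d², so S = 1365 W m^-2 × (1/1.25)² = 873.6 W m^-2.
The planet radiates to space at T_e = [S(1−α)/(4σ)]^(1/4) = 208.1 K.
Surface balance with a leaky layer gives σT_s⁴ = σT_e⁴·2/(2−ε), so T_s = T_e·[2/(2−0.561)]^(1/4) = 226.0 K.
The atmosphere warms the surface by 17.85 K.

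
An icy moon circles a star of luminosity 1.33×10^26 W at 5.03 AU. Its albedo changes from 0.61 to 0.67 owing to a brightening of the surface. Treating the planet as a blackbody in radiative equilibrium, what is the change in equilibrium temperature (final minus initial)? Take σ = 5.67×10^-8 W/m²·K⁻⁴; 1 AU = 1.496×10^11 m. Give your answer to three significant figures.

-3.08 kelvin

d = 5.03 × 1.496×10^11 m = 7.525×10^11 m.
S = L/(4πd²) = 18.69 W/m².
Initial: T₁ = [S(1−0.61)/(4σ)]^(1/4) = 75.29 K.
After:  T₂ = [18.69·0.33/(4σ)]^(1/4) = 72.22 K.
ΔT = T₂ − T₁ = -3.080 K.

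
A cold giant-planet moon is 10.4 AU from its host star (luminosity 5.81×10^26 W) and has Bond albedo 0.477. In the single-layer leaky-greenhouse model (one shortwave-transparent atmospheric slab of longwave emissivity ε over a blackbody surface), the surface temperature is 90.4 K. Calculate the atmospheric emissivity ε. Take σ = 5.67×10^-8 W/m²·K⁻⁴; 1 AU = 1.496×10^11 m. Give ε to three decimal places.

0.681

Orbital distance: d = 10.4 AU = 1.556×10^12 m.
S = L/(4πd²) = 19.10 W/m².
Effective temperature: T_e = [S(1−α)/(4σ)]^(1/4) = 81.47 K.
Inverting T_s⁴ = 2T_e⁴/(2−ε): (T_e/T_s)⁴ = 0.6595, so ε = 2(1 − 0.6595) = 0.6810.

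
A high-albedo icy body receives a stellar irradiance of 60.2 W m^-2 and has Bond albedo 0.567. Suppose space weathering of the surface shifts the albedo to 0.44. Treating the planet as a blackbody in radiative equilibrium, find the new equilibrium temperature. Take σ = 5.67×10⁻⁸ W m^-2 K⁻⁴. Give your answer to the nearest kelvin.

With the new albedo, S(1−α₂)/4 = 8.428 W m^-2, so T₂ = 110.4 K.

110 K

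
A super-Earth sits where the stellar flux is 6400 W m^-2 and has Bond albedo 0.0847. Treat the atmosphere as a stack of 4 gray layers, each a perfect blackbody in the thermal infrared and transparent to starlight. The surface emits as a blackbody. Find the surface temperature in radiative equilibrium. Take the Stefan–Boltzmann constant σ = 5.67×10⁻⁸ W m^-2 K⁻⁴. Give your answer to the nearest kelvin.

The effective emission temperature is T_e = [S(1−α)/(4σ)]^¼ = 400.9 K.
With N = 4 opaque layers, T_s = (N+1)^(1/4)·T_e = 5^(1/4)·400.9 = 599.5 K.

599 K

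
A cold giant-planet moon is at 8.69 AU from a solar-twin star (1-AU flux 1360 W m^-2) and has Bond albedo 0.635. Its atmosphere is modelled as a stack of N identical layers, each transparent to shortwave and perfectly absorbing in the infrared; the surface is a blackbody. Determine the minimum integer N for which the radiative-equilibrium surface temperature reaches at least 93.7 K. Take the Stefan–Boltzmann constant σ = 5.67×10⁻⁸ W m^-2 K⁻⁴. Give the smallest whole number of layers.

Irradiance scales as 1/d², so S = 1360 W m^-2 × (1/8.69)² = 18.01 W m^-2.
Top-of-atmosphere balance: σT_e⁴ = S(1−α)/4 = 1.643 W m^-2 → T_e = 73.37 K.
T_s = (N+1)^(1/4)·T_e ≥ 93.7 K requires N+1 ≥ (T_s/T_e)⁴ = (93.7/73.37)⁴ = 2.660.
So N ≥ 1.660; the smallest integer is N = 2.

2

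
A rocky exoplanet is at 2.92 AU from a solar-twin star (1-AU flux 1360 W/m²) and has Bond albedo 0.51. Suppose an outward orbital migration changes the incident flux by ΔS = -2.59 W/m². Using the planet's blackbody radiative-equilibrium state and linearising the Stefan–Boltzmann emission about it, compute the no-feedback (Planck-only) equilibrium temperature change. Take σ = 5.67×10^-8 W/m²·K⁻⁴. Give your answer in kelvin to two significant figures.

-0.55 K

Flux at the orbit: S = 1360/(2.92)² = 159.5 W/m².
Unperturbed T_e = [159.5·(1−0.51)/(4σ)]^¼ = 136.2 K.
TOA radiative forcing: ΔF = (1−α)ΔS/4 = 0.49·(-2.59)/4 = -0.3173 W/m².
Linearising σT⁴ gives d(σT⁴)/dT = 4σT_e³ = 0.5736 W/m² per K.
Hence the no-feedback warming is ΔF/(4σT_e³) = -0.553 K.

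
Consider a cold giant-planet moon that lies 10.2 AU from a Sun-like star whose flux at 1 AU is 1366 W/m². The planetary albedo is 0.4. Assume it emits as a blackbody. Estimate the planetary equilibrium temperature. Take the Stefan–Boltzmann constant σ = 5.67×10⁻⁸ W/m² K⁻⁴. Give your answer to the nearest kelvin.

77 K

By the inverse-square law, S = 1366/10.2² = 13.13 W/m².
Absorbed flux (global mean): S(1−α)/4 = 13.13·0.6/4 = 1.969 W/m².
Balancing against σT⁴: T = (1.969/5.67×10⁻⁸)^(1/4) = 76.77 K.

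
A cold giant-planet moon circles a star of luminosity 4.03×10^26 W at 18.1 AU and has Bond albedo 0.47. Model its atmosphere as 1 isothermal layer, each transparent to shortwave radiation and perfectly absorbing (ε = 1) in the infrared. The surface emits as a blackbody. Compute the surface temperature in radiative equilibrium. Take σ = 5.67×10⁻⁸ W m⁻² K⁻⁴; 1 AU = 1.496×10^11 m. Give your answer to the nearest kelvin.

67 K

d = 18.1 × 1.496×10^11 m = 2.708×10^12 m.
Flux at the orbit: S = L/(4πd²) = 4.03×10^26/(4π·(2.71×10^12)²) = 4.374 W m⁻².
OLR = S(1−α)/4 = 0.5795 W m⁻²; the top layer radiates at T_e = 56.54 K.
With N = 1 opaque layers, T_s = (N+1)^(1/4)·T_e = 2^(1/4)·56.54 = 67.24 K.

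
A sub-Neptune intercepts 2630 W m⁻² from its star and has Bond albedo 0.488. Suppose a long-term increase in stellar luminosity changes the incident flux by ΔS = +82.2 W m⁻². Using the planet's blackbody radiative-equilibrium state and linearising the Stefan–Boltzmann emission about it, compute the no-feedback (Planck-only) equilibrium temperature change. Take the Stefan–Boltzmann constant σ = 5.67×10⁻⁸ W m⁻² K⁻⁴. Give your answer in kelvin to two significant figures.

Reference equilibrium: T_e = [S(1−α)/(4σ)]^(1/4) = 277.6 K.
Only a fraction (1−α) is absorbed and it's spread over 4πR², so ΔF = (1−α)ΔS/4 = 10.52 W m⁻².
Linearising σT⁴ gives d(σT⁴)/dT = 4σT_e³ = 4.851 W m⁻² per K.
So ΔT₀ = 10.52/4.851 = 2.17 K.

2.2 K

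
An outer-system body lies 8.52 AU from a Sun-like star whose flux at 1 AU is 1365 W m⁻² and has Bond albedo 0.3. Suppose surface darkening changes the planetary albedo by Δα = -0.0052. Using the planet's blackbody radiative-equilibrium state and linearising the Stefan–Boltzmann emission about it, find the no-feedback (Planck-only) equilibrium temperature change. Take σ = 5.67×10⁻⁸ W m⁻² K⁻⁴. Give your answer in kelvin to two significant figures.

0.16 kelvin

Irradiance scales as 1/d², so S = 1365 W m⁻² × (1/8.52)² = 18.80 W m⁻².
Reference equilibrium: T_e = [S(1−α)/(4σ)]^(1/4) = 87.28 K.
ΔF = −(S/4)Δα = −(18.80/4)×(-0.0052) = 0.02445 W m⁻².
Linearising σT⁴ gives d(σT⁴)/dT = 4σT_e³ = 0.1508 W m⁻² per K.
ΔT₀ = ΔF/λ_P = 0.02445/0.1508 = 0.162 K.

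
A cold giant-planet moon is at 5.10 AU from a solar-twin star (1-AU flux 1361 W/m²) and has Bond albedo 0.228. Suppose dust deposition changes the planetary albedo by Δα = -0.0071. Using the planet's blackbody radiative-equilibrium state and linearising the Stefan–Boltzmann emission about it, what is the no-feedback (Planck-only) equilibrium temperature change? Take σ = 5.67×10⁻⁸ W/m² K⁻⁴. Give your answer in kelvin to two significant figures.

By the inverse-square law, S = 1361/5.10² = 52.33 W/m².
Reference equilibrium: T_e = [S(1−α)/(4σ)]^(1/4) = 115.5 K.
ΔF = −(S/4)Δα = −(52.33/4)×(-0.0071) = 0.09288 W/m².
Planck response: λ_P = 4σT_e³ = 4·5.67×10⁻⁸·(115.5)³ = 0.3497 W/m²/K.
ΔT₀ = ΔF/λ_P = 0.09288/0.3497 = 0.266 K.

0.27 K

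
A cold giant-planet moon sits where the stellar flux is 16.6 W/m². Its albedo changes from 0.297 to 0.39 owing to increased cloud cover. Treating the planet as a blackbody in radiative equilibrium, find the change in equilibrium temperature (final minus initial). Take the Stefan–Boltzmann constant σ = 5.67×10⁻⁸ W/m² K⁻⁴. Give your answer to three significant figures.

Initial: T₁ = [S(1−0.297)/(4σ)]^(1/4) = 84.69 K.
With α = 0.39, T₂ = 81.74 K.
ΔT = T₂ − T₁ = -2.952 K.

-2.95 K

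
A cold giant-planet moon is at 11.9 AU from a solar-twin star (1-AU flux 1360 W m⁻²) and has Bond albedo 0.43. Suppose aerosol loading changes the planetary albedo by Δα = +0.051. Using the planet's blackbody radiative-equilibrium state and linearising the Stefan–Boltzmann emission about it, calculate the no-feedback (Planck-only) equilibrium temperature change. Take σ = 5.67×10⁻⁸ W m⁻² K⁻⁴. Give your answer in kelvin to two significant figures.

Irradiance scales as 1/d², so S = 1360 W m⁻² × (1/11.9)² = 9.604 W m⁻².
Reference equilibrium: T_e = [S(1−α)/(4σ)]^(1/4) = 70.09 K.
ΔF = −(S/4)Δα = −(9.604/4)×(+0.051) = -0.1224 W m⁻².
Linearising σT⁴ gives d(σT⁴)/dT = 4σT_e³ = 0.07810 W m⁻² per K.
ΔT₀ = ΔF/λ_P = -0.1224/0.07810 = -1.57 K.

-1.6 K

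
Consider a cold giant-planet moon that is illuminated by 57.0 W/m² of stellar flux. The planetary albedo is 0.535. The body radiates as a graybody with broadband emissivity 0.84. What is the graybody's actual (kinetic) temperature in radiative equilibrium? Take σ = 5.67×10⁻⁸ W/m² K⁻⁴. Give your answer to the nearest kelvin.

109 kelvin

Averaging over the sphere, the absorbed flux is S(1−α)/4 = 6.626 W/m².
Radiative balance εσT⁴ = 6.626 gives T = [6.626/(0.84·σ)]^(1/4) = 108.6 K.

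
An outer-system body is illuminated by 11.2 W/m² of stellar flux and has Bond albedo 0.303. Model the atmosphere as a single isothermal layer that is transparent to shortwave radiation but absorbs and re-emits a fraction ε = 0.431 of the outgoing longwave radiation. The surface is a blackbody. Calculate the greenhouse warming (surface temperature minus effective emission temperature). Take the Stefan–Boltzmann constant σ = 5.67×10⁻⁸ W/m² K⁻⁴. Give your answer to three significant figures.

4.79 K

At the top of the atmosphere, σT_e⁴ = S(1−α)/4 = 1.952 W/m², giving T_e = 76.60 K.
The surface balance (absorbed SW + ε·downward IR = σT_s⁴) with T_a⁴ = T_s⁴/2 reduces to T_s = T_e·[2/(2−ε)]^¼ = 81.39 K.
Greenhouse warming: T_s − T_e = 4.791 K.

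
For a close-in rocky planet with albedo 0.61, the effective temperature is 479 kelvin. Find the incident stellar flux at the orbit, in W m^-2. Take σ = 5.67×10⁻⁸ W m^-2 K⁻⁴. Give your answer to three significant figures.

30600 W m^-2

From S(1−α)/4 = σT⁴: S = 4σT⁴/(1−α).
The emitted flux is σT⁴ = 2985 W m^-2.
So S = 4×2985/(1−0.61) = 30610 W m^-2.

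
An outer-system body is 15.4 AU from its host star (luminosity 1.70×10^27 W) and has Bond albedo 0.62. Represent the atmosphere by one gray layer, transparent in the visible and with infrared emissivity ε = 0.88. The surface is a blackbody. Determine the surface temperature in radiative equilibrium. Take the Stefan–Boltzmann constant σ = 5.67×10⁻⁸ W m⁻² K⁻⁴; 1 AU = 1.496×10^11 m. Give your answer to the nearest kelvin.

Orbital distance: d = 15.4 AU = 2.304×10^12 m.
Spreading L over a sphere of radius d: S = 1.70×10^27/(4π·2.30×10^12²) = 25.49 W m⁻².
Effective emission temperature (TOA balance): σT_e⁴ = S(1−α)/4 = 2.421 W m⁻² → T_e = 80.84 K.
Surface balance with a leaky layer gives σT_s⁴ = σT_e⁴·2/(2−ε), so T_s = T_e·[2/(2−0.88)]^(1/4) = 93.45 K.

93 kelvin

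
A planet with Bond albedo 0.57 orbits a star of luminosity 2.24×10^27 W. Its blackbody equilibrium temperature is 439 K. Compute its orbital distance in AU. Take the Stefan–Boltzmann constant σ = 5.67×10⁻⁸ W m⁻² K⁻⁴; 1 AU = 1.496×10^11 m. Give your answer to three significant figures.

The flux needed for this T is 4σT⁴/(1−0.57) = 19590 W m⁻².
Then d = [L/(4πS)]^(1/2) = 9.539×10^10 m, i.e. 0.6376 AU.

0.638 AU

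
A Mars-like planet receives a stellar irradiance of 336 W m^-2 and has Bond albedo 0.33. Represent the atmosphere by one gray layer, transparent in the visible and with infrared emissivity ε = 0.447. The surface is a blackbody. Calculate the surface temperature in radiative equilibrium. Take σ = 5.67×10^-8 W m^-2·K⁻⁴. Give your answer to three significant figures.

189 K

The planet radiates to space at T_e = [S(1−α)/(4σ)]^(1/4) = 177.5 K.
For a single slab of emissivity ε, T_s⁴ = 2T_e⁴/(2−ε); thus T_s = 177.5·(1.288)^(1/4) = 189.1 K.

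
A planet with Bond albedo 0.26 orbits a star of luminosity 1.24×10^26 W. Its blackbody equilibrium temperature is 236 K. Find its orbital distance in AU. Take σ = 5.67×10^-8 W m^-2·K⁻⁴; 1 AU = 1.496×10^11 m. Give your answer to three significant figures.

Required flux: S = 4σT⁴/(1−α) = 950.7 W m^-2.
S = L/(4πd²) → d = √(L/4πS) = √(1.24×10^26/(4π·950.7)) = 1.019×10^11 m = 0.6810 AU.

0.681 AU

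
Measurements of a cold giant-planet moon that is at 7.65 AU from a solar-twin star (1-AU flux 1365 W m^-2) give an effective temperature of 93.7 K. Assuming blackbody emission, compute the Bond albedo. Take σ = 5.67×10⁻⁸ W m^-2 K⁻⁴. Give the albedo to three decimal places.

By the inverse-square law, S = 1365/7.65² = 23.32 W m^-2.
Energy balance: S(1−α)/4 = σT⁴, so 1−α = 4σT⁴/S.
σT⁴ = 4.371 W m^-2, so 4σT⁴ = 17.48 W m^-2.
1−α = 17.48/23.32 = 0.7495, so α = 0.2505.

0.250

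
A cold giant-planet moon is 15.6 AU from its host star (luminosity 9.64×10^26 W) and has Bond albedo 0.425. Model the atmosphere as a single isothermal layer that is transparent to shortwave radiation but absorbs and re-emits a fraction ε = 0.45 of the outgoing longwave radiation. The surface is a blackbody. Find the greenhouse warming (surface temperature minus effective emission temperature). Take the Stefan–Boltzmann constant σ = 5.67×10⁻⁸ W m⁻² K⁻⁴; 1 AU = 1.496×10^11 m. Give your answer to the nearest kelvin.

5 K

d = 15.6 × 1.496×10^11 m = 2.334×10^12 m.
Spreading L over a sphere of radius d: S = 9.64×10^26/(4π·2.33×10^12²) = 14.08 W m⁻².
The planet radiates to space at T_e = [S(1−α)/(4σ)]^(1/4) = 77.30 K.
Surface balance with a leaky layer gives σT_s⁴ = σT_e⁴·2/(2−ε), so T_s = T_e·[2/(2−0.45)]^(1/4) = 82.39 K.
The atmosphere warms the surface by 5.086 K.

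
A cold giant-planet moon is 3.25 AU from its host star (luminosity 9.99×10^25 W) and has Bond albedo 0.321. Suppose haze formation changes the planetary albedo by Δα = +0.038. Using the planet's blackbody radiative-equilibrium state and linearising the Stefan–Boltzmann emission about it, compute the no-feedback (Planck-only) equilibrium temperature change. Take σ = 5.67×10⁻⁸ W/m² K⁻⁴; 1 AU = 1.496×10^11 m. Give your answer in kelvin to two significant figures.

d = 3.25 × 1.496×10^11 m = 4.862×10^11 m.
S = L/(4πd²) = 33.63 W/m².
The baseline emission temperature is T_e = 100.2 K.
TOA radiative forcing: ΔF = −S·Δα/4 = −33.63·(+0.038)/4 = -0.3195 W/m².
The Planck feedback parameter is 4σT_e³ = 0.2280 W/m²/K.
So ΔT₀ = -0.3195/0.2280 = -1.40 K.

-1.4 kelvin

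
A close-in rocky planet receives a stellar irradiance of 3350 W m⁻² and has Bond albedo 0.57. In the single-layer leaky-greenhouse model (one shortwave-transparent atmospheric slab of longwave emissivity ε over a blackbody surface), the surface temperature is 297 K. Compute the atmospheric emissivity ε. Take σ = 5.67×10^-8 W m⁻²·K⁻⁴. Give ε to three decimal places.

0.367

TOA balance gives T_e = 282.3 K.
Since (2−ε)/2 = (T_e/T_s)⁴ = 0.8163, ε = 0.3674.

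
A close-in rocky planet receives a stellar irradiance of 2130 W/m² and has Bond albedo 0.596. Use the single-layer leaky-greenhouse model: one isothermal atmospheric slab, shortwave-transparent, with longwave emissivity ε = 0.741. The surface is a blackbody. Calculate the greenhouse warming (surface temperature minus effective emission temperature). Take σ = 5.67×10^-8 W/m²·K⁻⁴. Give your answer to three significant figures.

30.4 K

At the top of the atmosphere, σT_e⁴ = S(1−α)/4 = 215.1 W/m², giving T_e = 248.2 K.
The surface balance (absorbed SW + ε·downward IR = σT_s⁴) with T_a⁴ = T_s⁴/2 reduces to T_s = T_e·[2/(2−ε)]^¼ = 278.6 K.
Greenhouse warming: T_s − T_e = 30.44 K.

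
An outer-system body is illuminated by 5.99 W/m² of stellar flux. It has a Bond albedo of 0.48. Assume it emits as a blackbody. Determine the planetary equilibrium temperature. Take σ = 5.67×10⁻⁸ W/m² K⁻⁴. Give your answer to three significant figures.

60.9 K

Averaging over the sphere, the absorbed flux is S(1−α)/4 = 0.7787 W/m².
Balancing against σT⁴: T = (0.7787/5.67×10⁻⁸)^(1/4) = 60.88 K.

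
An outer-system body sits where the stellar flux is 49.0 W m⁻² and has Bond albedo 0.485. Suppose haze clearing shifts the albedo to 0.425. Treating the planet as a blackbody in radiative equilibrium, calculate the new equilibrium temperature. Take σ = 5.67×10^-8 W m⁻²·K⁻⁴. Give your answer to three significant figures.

New equilibrium: T₂ = [(1−0.425)·49.00/(4σ)]^(1/4) = 105.6 K.

106 K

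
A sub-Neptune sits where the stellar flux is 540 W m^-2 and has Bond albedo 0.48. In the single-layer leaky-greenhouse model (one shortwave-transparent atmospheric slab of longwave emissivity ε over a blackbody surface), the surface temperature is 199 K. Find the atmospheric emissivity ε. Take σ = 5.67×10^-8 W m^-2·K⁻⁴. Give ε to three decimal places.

0.421

First, T_e = [540.0·(1−0.48)/(4σ)]^(1/4) = 187.6 K.
T_s⁴ = T_e⁴·2/(2−ε) → ε = 2 − 2(T_e/T_s)⁴ = 2 − 2·(187.6/199)⁴ = 0.4210.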